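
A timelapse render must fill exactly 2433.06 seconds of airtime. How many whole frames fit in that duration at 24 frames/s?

58393 frames

Frames = 2433.06 × 24 = 1459836/25 ≈ 58393.4400.
Complete frames: 58393.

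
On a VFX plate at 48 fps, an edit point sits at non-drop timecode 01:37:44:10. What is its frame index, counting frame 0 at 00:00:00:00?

Total seconds to the label: (1 × 3600 + 37 × 60 + 44) = 5864.
Frame index = 5864 × 48 + 10 = 281482.

frame 281482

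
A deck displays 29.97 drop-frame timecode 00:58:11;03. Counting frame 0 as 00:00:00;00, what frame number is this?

As if non-drop at 30 labels/s: (0 × 3600 + 58 × 60 + 11) × 30 + 3 = 104733.
Minute boundaries passed: 58; those not divisible by 10: 58 − 5 = 53; dropped labels = 2 × 53 = 106.
Actual frame index = 104733 − 106 = 104627.

104627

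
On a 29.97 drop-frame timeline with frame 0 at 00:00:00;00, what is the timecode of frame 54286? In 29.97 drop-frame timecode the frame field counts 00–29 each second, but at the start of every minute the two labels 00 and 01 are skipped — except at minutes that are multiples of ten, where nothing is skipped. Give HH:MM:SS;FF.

Ten DF minutes hold 17982 frames, so frame 54286 lies in block 3 (frames 53946–71927) with 340 frames into that block.
The block's first minute is 1800 frames and the rest 1798 each; 340 frames reaches minute 0, so 3 × 18 + 0 × 2 = 54 labels have been skipped so far.
Adding those back, label number 54286 + 54 = 54340 at 30 labels/s is 1811 s + 10 f = 0 h 30 min 11 s frame 10, i.e. 00:30:11;10.

00:30:11;10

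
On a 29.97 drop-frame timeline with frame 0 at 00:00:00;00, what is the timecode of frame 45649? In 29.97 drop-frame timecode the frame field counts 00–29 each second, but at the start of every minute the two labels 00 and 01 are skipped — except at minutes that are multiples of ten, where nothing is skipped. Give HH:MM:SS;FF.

00:25:23;05

Each 10-minute DF block holds 10 × 60 × 30 − 9 × 2 = 17982 frames. 45649 ÷ 17982 → 2 full blocks, remainder 9685.
Within the partial block the first minute is 1800 frames and each further minute 1798, so 5 further minute boundaries passed. Total skipped labels = 18 × 2 + 2 × 5 = 46.
Non-drop label index = 45649 + 46 = 45695; at 30 labels/s that is 00:25:23:05, i.e. DF 00:25:23;05.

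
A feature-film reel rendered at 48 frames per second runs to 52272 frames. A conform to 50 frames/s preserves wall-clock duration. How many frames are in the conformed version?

54450 frames

Target frames = source frames × (target rate / source rate) = 52272 × (50)/(48) = 52272 × 25/24 = 54450.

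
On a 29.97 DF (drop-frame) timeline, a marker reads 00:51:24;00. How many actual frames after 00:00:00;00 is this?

Complete 10-minute blocks: 5, each 17982 frames → 89910.
Remaining 1 whole minute in the current block: 1800 + 0 × 1798 = 1800 frames.
Within the current minute: 24 × 30 + 0 − 2 = 718 (labels ;00/;01 skipped at this minute). Total = 89910 + 1800 + 718 = 92428.

92428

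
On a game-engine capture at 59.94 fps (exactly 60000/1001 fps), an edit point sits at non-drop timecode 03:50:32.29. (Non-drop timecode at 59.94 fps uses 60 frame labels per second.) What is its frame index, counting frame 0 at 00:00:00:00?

Total seconds to the label: (3 × 3600 + 50 × 60 + 32) = 13832.
Frame index = 13832 × 60 + 29 = 829949.

frame 829949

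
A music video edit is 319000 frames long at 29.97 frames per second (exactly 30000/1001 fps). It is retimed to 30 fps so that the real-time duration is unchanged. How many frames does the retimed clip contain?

319319 frames

Target frames = source frames × (target rate / source rate) = 319000 × (30)/(30000/1001) = 319000 × 1001/1000 = 319319.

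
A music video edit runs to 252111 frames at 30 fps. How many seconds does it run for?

8403.7 seconds

Running time = 252111 / (30) = 8403.7 s.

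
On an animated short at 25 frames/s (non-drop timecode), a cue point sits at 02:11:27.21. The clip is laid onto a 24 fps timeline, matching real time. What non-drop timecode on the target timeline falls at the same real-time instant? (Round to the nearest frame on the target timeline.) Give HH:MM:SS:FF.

02:11:27:20

Source frame index: (2×3600 + 11×60 + 27) × 25 + 21 = 197196.
Real time: 197196 / (25) = 197196/25 s.
Target frame: (197196/25) × (24) = 4732704/25 ≈ 189308.160 → 189308.
At 24 labels/s: frame 189308 → 02:11:27:20.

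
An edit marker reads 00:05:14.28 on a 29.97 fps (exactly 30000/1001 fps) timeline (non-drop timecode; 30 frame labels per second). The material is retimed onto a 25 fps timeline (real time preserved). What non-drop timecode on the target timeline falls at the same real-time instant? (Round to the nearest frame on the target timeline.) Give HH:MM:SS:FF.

Source frame index: (0×3600 + 5×60 + 14) × 30 + 28 = 9448.
Real time: 9448 / (30000/1001) = 1182181/3750 s.
Target frame: (1182181/3750) × (25) = 1182181/150 ≈ 7881.207 → 7881.
At 25 labels/s: frame 7881 → 00:05:15:06.

00:05:15:06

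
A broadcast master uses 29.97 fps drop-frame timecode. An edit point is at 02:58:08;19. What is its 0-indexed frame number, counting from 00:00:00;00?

Complete 10-minute blocks: 17, each 17982 frames → 305694.
Remaining 8 whole minutes in the current block: 1800 + 7 × 1798 = 14386 frames.
Within the current minute: 8 × 30 + 19 − 2 = 257 (labels ;00/;01 skipped at this minute). Total = 305694 + 14386 + 257 = 320337.

320337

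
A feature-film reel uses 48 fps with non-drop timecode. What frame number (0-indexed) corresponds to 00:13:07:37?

Total seconds to the label: (0 × 3600 + 13 × 60 + 7) = 787.
Frame index = 787 × 48 + 37 = 37813.

frame 37813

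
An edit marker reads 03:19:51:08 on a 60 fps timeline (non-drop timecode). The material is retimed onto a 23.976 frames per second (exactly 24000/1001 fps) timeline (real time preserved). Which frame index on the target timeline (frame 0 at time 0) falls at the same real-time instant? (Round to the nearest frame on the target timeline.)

frame 287500

Source frame index: (3×3600 + 19×60 + 51) × 60 + 8 = 719468.
Real time: 719468 / (60) = 179867/15 s.
Target frame: (179867/15) × (24000/1001) = 287787200/1001 ≈ 287499.700 → 287500.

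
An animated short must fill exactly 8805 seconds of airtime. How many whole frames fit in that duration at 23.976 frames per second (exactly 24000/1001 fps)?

Frames = 8805 × 24000/1001 = 211320000/1001 ≈ 211108.8911.
Complete frames: 211108.

211108 frames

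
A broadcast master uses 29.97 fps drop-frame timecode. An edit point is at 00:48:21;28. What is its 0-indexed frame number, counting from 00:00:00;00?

As if non-drop at 30 labels/s: (0 × 3600 + 48 × 60 + 21) × 30 + 28 = 87058.
Minute boundaries passed: 48; those not divisible by 10: 48 − 4 = 44; dropped labels = 2 × 44 = 88.
Actual frame index = 87058 − 88 = 86970.

86970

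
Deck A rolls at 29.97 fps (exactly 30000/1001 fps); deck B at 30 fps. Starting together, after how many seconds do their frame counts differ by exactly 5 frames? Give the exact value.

The gap grows by |30 − 30000/1001| = 30/1001 frames per second.
Time for a 5-frame gap: 5 ÷ (30/1001) = 1001/6 s.

1001/6 seconds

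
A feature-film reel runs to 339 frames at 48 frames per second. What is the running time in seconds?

7.0625 seconds

Running time = 339 / (48) = 7.0625 s.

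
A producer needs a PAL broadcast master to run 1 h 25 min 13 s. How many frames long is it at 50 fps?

255650 frames

1 h 25 min 13 s = 5113 s.
Frames = 5113 × 50 = 255650.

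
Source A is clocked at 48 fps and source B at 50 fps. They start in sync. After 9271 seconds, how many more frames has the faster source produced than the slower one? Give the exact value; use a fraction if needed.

A emits 48 × 9271 = 445008 frames; B emits 50 × 9271 = 463550.
Difference = 18542 frames; B is ahead of A.

18542 frames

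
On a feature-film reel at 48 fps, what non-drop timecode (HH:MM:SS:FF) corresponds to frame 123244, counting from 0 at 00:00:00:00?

00:42:47:28

123244 ÷ 48 = 2567 full seconds, remainder 28 frames.
2567 s = 0 h 42 min 47 s.
Timecode: 00:42:47:28.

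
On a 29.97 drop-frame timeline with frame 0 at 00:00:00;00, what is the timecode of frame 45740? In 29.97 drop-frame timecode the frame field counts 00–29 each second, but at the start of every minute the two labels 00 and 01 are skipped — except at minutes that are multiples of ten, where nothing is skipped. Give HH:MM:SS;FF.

Each 10-minute DF block holds 10 × 60 × 30 − 9 × 2 = 17982 frames. 45740 ÷ 17982 → 2 full blocks, remainder 9776.
Within the partial block the first minute is 1800 frames and each further minute 1798, so 5 further minute boundaries passed. Total skipped labels = 18 × 2 + 2 × 5 = 46.
Non-drop label index = 45740 + 46 = 45786; at 30 labels/s that is 00:25:26:06, i.e. DF 00:25:26;06.

00:25:26;06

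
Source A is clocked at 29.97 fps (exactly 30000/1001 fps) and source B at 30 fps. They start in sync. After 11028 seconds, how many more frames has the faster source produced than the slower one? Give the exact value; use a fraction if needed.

A emits 30000/1001 × 11028 = 330840000/1001 frames; B emits 30 × 11028 = 330840.
Difference = 330840/1001 frames (≈ 330.5095); B is ahead of A.

330840/1001 frames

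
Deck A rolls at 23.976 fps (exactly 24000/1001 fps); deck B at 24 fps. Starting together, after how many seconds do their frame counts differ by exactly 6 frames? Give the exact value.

The gap grows by |24 − 24000/1001| = 24/1001 frames per second.
Time for a 6-frame gap: 6 ÷ (24/1001) = 250.25 s.

250.25 seconds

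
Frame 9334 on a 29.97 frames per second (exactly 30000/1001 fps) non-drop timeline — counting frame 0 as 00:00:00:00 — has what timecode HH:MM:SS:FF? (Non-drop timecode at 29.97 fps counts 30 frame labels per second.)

00:05:11:04

9334 ÷ 30 = 311 full seconds, remainder 4 frames.
311 s = 0 h 5 min 11 s.
Timecode: 00:05:11:04.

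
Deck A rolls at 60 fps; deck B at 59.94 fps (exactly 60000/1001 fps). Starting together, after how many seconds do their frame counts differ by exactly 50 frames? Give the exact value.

The gap grows by |60000/1001 − 60| = 60/1001 frames per second.
Time for a 50-frame gap: 50 ÷ (60/1001) = 5005/6 s.

5005/6 seconds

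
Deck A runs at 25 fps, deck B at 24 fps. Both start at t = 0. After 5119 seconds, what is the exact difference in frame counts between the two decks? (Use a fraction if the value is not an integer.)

5119 frames

A emits 25 × 5119 = 127975 frames; B emits 24 × 5119 = 122856.
Difference = 5119 frames; B is behind A.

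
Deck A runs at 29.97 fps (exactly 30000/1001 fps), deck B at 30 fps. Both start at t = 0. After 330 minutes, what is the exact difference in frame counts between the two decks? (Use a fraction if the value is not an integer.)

330 min = 19800 s.
A emits 30000/1001 × 19800 = 54000000/91 frames; B emits 30 × 19800 = 594000.
Difference = 54000/91 frames (≈ 593.4066); B is ahead of A.

54000/91 frames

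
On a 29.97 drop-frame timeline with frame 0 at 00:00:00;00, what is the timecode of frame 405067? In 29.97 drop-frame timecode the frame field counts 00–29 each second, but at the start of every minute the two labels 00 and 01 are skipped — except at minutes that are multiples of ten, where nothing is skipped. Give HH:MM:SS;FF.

03:45:15;23

Ten DF minutes hold 17982 frames, so frame 405067 lies in block 22 (frames 395604–413585) with 9463 frames into that block.
The block's first minute is 1800 frames and the rest 1798 each; 9463 frames reaches minute 5, so 22 × 18 + 5 × 2 = 406 labels have been skipped so far.
Adding those back, label number 405067 + 406 = 405473 at 30 labels/s is 13515 s + 23 f = 3 h 45 min 15 s frame 23, i.e. 03:45:15;23.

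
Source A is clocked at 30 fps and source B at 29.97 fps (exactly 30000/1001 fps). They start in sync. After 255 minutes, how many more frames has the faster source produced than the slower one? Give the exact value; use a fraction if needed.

459000/1001 frames

255 min = 15300 s.
A emits 30 × 15300 = 459000 frames; B emits 30000/1001 × 15300 = 459000000/1001.
Difference = 459000/1001 frames (≈ 458.5415); B is behind A.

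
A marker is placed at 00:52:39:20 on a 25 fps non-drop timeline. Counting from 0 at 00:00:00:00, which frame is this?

78995

Total seconds to the label: (0 × 3600 + 52 × 60 + 39) = 3159.
Frame index = 3159 × 25 + 20 = 78995.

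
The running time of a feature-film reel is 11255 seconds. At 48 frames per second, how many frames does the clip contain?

540240 frames

Frames = 11255 × 48 = 540240.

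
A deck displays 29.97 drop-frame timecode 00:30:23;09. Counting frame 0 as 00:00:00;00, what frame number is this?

Complete 10-minute blocks: 3, each 17982 frames → 53946.
Remaining 0 whole minutes in the current block: 0 frames.
Within the current minute: 23 × 30 + 9 = 699. Total = 53946 + 0 + 699 = 54645.

54645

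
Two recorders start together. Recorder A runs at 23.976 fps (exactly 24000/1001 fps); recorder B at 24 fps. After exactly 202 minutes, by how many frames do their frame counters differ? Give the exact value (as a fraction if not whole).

290880/1001 frames

202 min = 12120 s.
A emits 24000/1001 × 12120 = 290880000/1001 frames; B emits 24 × 12120 = 290880.
Difference = 290880/1001 frames (≈ 290.5894); B is ahead of A.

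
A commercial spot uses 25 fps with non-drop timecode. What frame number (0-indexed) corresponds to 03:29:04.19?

frame 313619

Total seconds to the label: (3 × 3600 + 29 × 60 + 4) = 12544.
Frame index = 12544 × 25 + 19 = 313619.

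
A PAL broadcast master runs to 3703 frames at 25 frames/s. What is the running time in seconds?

Running time = 3703 / (25) = 148.12 s.

148.12 seconds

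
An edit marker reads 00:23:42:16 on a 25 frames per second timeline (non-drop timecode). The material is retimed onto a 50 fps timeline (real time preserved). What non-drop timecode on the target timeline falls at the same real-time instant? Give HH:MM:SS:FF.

00:23:42:32

Source frame index: (0×3600 + 23×60 + 42) × 25 + 16 = 35566.
Real time: 35566 / (25) = 35566/25 s.
Target frame: (35566/25) × (50) = 71132.
At 50 labels/s: frame 71132 → 00:23:42:32.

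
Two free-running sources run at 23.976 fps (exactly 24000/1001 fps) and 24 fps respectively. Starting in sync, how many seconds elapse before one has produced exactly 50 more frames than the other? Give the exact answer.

25025/12 seconds

The gap grows by |24 − 24000/1001| = 24/1001 frames per second.
Time for a 50-frame gap: 50 ÷ (24/1001) = 25025/12 s.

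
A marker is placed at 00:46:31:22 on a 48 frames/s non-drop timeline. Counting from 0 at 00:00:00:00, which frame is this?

Total seconds to the label: (0 × 3600 + 46 × 60 + 31) = 2791.
Frame index = 2791 × 48 + 22 = 133990.

frame 133990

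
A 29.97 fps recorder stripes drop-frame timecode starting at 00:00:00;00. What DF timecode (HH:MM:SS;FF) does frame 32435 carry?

00:18:02;09

Ten DF minutes hold 17982 frames, so frame 32435 lies in block 1 (frames 17982–35963) with 14453 frames into that block.
The block's first minute is 1800 frames and the rest 1798 each; 14453 frames reaches minute 8, so 1 × 18 + 8 × 2 = 34 labels have been skipped so far.
Adding those back, label number 32435 + 34 = 32469 at 30 labels/s is 1082 s + 9 f = 0 h 18 min 2 s frame 9, i.e. 00:18:02;09.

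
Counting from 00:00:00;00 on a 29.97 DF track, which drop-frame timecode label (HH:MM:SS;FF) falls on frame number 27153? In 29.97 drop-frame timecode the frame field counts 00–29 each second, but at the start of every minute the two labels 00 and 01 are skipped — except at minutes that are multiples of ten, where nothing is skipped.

Ten DF minutes hold 17982 frames, so frame 27153 lies in block 1 (frames 17982–35963) with 9171 frames into that block.
The block's first minute is 1800 frames and the rest 1798 each; 9171 frames reaches minute 5, so 1 × 18 + 5 × 2 = 28 labels have been skipped so far.
Adding those back, label number 27153 + 28 = 27181 at 30 labels/s is 906 s + 1 f = 0 h 15 min 6 s frame 1, i.e. 00:15:06;01.

00:15:06;01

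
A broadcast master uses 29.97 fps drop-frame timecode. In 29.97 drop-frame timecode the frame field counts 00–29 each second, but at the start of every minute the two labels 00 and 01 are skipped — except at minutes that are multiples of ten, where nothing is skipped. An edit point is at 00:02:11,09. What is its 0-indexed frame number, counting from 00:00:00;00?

3935

As if non-drop at 30 labels/s: (0 × 3600 + 2 × 60 + 11) × 30 + 9 = 3939.
Minute boundaries passed: 2; those not divisible by 10: 2 − 0 = 2; dropped labels = 2 × 2 = 4.
Actual frame index = 3939 − 4 = 3935.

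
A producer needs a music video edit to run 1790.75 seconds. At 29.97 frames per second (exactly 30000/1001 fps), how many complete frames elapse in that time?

Frames = 1790.75 × 30000/1001 = 4132500/77 ≈ 53668.8312.
Complete frames: 53668.

53668 frames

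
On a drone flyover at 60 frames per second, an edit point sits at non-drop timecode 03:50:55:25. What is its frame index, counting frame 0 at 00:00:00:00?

831325

Total seconds to the label: (3 × 3600 + 50 × 60 + 55) = 13855.
Frame index = 13855 × 60 + 25 = 831325.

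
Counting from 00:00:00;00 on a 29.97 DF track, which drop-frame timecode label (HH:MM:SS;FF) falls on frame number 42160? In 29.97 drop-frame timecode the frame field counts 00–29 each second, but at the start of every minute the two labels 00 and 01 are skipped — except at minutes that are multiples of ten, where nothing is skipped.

00:23:26;22

Ten DF minutes hold 17982 frames, so frame 42160 lies in block 2 (frames 35964–53945) with 6196 frames into that block.
The block's first minute is 1800 frames and the rest 1798 each; 6196 frames reaches minute 3, so 2 × 18 + 3 × 2 = 42 labels have been skipped so far.
Adding those back, label number 42160 + 42 = 42202 at 30 labels/s is 1406 s + 22 f = 0 h 23 min 26 s frame 22, i.e. 00:23:26;22.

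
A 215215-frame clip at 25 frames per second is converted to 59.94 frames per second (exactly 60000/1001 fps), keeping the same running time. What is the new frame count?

Target frames = source frames × (target rate / source rate) = 215215 × (60000/1001)/(25) = 215215 × 2400/1001 = 516000.

516000 frames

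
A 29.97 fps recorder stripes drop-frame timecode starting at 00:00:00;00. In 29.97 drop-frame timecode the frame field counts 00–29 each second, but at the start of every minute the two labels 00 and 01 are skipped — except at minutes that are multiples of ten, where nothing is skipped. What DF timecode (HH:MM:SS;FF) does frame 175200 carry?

Each 10-minute DF block holds 10 × 60 × 30 − 9 × 2 = 17982 frames. 175200 ÷ 17982 → 9 full blocks, remainder 13362.
Within the partial block the first minute is 1800 frames and each further minute 1798, so 7 further minute boundaries passed. Total skipped labels = 18 × 9 + 2 × 7 = 176.
Non-drop label index = 175200 + 176 = 175376; at 30 labels/s that is 01:37:25:26, i.e. DF 01:37:25;26.

01:37:25;26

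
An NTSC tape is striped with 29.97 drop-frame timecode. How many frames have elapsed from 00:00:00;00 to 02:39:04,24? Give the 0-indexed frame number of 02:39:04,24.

286056

Complete 10-minute blocks: 15, each 17982 frames → 269730.
Remaining 9 whole minutes in the current block: 1800 + 8 × 1798 = 16184 frames.
Within the current minute: 4 × 30 + 24 − 2 = 142 (labels ;00/;01 skipped at this minute). Total = 269730 + 16184 + 142 = 286056.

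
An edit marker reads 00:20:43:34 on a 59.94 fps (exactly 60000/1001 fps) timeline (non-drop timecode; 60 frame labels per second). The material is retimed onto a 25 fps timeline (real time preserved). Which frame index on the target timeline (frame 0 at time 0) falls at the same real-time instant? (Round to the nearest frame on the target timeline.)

Source frame index: (0×3600 + 20×60 + 43) × 60 + 34 = 74614.
Real time: 74614 / (60000/1001) = 37344307/30000 s.
Target frame: (37344307/30000) × (25) = 37344307/1200 ≈ 31120.256 → 31120.

frame 31120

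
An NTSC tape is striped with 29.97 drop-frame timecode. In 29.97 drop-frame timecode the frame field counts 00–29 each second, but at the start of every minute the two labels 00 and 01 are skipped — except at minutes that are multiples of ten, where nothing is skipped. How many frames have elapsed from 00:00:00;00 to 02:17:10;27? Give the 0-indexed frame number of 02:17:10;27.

246679

Complete 10-minute blocks: 13, each 17982 frames → 233766.
Remaining 7 whole minutes in the current block: 1800 + 6 × 1798 = 12588 frames.
Within the current minute: 10 × 30 + 27 − 2 = 325 (labels ;00/;01 skipped at this minute). Total = 233766 + 12588 + 325 = 246679.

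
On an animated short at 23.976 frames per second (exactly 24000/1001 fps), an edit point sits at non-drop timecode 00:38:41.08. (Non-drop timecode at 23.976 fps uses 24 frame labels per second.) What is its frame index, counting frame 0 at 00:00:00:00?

55712

Total seconds to the label: (0 × 3600 + 38 × 60 + 41) = 2321.
Frame index = 2321 × 24 + 8 = 55712.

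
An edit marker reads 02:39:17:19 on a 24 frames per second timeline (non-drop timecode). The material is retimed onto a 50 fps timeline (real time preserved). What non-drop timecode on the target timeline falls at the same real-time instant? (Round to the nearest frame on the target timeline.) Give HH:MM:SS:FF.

02:39:17:40

Source frame index: (2×3600 + 39×60 + 17) × 24 + 19 = 229387.
Real time: 229387 / (24) = 229387/24 s.
Target frame: (229387/24) × (50) = 5734675/12 ≈ 477889.583 → 477890.
At 50 labels/s: frame 477890 → 02:39:17:40.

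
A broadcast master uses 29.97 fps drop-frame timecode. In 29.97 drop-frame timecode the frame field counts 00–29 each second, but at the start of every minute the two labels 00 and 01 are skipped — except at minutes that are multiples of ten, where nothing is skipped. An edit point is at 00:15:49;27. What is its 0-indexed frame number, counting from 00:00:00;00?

28469

As if non-drop at 30 labels/s: (0 × 3600 + 15 × 60 + 49) × 30 + 27 = 28497.
Minute boundaries passed: 15; those not divisible by 10: 15 − 1 = 14; dropped labels = 2 × 14 = 28.
Actual frame index = 28497 − 28 = 28469.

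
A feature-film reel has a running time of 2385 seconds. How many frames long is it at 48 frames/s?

Frames = 2385 × 48 = 114480.

114480 frames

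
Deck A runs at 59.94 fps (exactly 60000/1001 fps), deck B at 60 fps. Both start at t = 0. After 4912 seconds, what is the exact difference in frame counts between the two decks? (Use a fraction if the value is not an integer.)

A emits 60000/1001 × 4912 = 294720000/1001 frames; B emits 60 × 4912 = 294720.
Difference = 294720/1001 frames (≈ 294.4256); B is ahead of A.

294720/1001 frames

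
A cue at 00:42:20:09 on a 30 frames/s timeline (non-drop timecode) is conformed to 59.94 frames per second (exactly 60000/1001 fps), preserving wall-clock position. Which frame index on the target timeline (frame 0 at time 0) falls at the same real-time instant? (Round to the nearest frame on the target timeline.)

Source frame index: (0×3600 + 42×60 + 20) × 30 + 9 = 76209.
Real time: 76209 / (30) = 25403/10 s.
Target frame: (25403/10) × (60000/1001) = 21774000/143 ≈ 152265.734 → 152266.

frame 152266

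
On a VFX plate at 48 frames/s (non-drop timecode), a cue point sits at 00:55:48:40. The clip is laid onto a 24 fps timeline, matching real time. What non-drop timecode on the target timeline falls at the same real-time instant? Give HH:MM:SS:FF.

00:55:48:20

Source frame index: (0×3600 + 55×60 + 48) × 48 + 40 = 160744.
Real time: 160744 / (48) = 20093/6 s.
Target frame: (20093/6) × (24) = 80372.
At 24 labels/s: frame 80372 → 00:55:48:20.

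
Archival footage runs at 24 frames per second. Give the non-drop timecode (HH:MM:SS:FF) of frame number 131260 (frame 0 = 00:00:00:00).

131260 ÷ 24 = 5469 full seconds, remainder 4 frames.
5469 s = 1 h 31 min 9 s.
Timecode: 01:31:09:04.

01:31:09:04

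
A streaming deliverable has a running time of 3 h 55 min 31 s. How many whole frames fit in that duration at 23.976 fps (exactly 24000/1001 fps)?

338805 frames

3 h 55 min 31 s = 14131 s.
Frames = 14131 × 24000/1001 = 26088000/77 ≈ 338805.1948.
Complete frames: 338805.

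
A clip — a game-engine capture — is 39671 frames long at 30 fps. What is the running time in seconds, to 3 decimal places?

1322.367 seconds

Running time = 39671 × 1/30 = 39671/30 s ≈ 1322.367 s.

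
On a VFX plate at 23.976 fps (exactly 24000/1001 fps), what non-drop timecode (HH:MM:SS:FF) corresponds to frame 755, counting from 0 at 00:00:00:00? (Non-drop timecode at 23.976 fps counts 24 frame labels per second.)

755 ÷ 24 = 31 full seconds, remainder 11 frames.
31 s = 0 h 0 min 31 s.
Timecode: 00:00:31:11.

00:00:31:11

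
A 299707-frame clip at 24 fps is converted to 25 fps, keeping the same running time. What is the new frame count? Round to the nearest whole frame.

Frames at target rate = 299707 × (25) / (24) = 7492675/24 ≈ 312194.792.
Nearest whole frame: 312195.

312195 frames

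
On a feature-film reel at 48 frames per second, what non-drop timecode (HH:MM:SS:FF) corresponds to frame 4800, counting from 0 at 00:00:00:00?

00:01:40:00

4800 ÷ 48 = 100 full seconds, remainder 0 frames.
100 s = 0 h 1 min 40 s.
Timecode: 00:01:40:00.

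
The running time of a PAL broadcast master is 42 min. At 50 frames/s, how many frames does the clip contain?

126000 frames

42 min = 2520 s.
Frames = 2520 × 50 = 126000.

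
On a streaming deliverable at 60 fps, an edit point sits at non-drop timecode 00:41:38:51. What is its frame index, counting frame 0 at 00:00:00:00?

frame 149931

Total seconds to the label: (0 × 3600 + 41 × 60 + 38) = 2498.
Frame index = 2498 × 60 + 51 = 149931.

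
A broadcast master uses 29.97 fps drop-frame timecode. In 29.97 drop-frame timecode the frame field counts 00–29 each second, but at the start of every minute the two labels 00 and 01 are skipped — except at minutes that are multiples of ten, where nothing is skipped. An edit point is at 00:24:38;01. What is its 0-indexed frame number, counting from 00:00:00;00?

Complete 10-minute blocks: 2, each 17982 frames → 35964.
Remaining 4 whole minutes in the current block: 1800 + 3 × 1798 = 7194 frames.
Within the current minute: 38 × 30 + 1 − 2 = 1139 (labels ;00/;01 skipped at this minute). Total = 35964 + 7194 + 1139 = 44297.

44297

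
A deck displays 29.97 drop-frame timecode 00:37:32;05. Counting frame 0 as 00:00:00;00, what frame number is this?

Complete 10-minute blocks: 3, each 17982 frames → 53946.
Remaining 7 whole minutes in the current block: 1800 + 6 × 1798 = 12588 frames.
Within the current minute: 32 × 30 + 5 − 2 = 963 (labels ;00/;01 skipped at this minute). Total = 53946 + 12588 + 963 = 67497.

67497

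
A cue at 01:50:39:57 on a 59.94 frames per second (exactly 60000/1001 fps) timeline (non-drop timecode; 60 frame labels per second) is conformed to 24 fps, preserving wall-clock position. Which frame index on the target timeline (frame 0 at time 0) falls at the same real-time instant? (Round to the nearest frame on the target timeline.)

Source frame index: (1×3600 + 50×60 + 39) × 60 + 57 = 398397.
Real time: 398397 / (60000/1001) = 132931799/20000 s.
Target frame: (132931799/20000) × (24) = 398795397/2500 ≈ 159518.159 → 159518.

frame 159518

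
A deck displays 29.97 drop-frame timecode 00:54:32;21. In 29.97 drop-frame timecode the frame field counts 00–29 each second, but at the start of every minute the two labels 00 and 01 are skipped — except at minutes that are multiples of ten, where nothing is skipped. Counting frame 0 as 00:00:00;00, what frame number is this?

Complete 10-minute blocks: 5, each 17982 frames → 89910.
Remaining 4 whole minutes in the current block: 1800 + 3 × 1798 = 7194 frames.
Within the current minute: 32 × 30 + 21 − 2 = 979 (labels ;00/;01 skipped at this minute). Total = 89910 + 7194 + 979 = 98083.

98083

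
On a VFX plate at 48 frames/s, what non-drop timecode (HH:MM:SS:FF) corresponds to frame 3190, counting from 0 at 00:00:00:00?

00:01:06:22

3190 ÷ 48 = 66 full seconds, remainder 22 frames.
66 s = 0 h 1 min 6 s.
Timecode: 00:01:06:22.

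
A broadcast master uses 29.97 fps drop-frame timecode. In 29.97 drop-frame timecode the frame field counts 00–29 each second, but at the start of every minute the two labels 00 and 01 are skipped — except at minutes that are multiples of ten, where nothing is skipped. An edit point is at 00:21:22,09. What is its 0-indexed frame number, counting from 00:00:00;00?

Complete 10-minute blocks: 2, each 17982 frames → 35964.
Remaining 1 whole minute in the current block: 1800 + 0 × 1798 = 1800 frames.
Within the current minute: 22 × 30 + 9 − 2 = 667 (labels ;00/;01 skipped at this minute). Total = 35964 + 1800 + 667 = 38431.

38431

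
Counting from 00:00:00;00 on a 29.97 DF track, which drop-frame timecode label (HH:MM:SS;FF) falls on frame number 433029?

Each 10-minute DF block holds 10 × 60 × 30 − 9 × 2 = 17982 frames. 433029 ÷ 17982 → 24 full blocks, remainder 1461.
Within the partial block the first minute is 1800 frames and each further minute 1798, so 0 further minute boundaries passed. Total skipped labels = 18 × 24 + 2 × 0 = 432.
Non-drop label index = 433029 + 432 = 433461; at 30 labels/s that is 04:00:48:21, i.e. DF 04:00:48;21.

04:00:48;21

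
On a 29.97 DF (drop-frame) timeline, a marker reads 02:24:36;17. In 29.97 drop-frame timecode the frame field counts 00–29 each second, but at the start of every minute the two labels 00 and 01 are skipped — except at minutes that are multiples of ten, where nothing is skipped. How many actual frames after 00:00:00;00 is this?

260037

Complete 10-minute blocks: 14, each 17982 frames → 251748.
Remaining 4 whole minutes in the current block: 1800 + 3 × 1798 = 7194 frames.
Within the current minute: 36 × 30 + 17 − 2 = 1095 (labels ;00/;01 skipped at this minute). Total = 251748 + 7194 + 1095 = 260037.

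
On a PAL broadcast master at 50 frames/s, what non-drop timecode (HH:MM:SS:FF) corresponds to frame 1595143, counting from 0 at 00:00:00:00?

08:51:42:43

1595143 ÷ 50 = 31902 full seconds, remainder 43 frames.
31902 s = 8 h 51 min 42 s.
Timecode: 08:51:42:43.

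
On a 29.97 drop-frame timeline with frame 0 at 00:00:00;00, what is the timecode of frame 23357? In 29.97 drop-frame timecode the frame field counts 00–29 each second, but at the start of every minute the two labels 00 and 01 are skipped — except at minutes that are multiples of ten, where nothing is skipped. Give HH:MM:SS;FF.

Ten DF minutes hold 17982 frames, so frame 23357 lies in block 1 (frames 17982–35963) with 5375 frames into that block.
The block's first minute is 1800 frames and the rest 1798 each; 5375 frames reaches minute 2, so 1 × 18 + 2 × 2 = 22 labels have been skipped so far.
Adding those back, label number 23357 + 22 = 23379 at 30 labels/s is 779 s + 9 f = 0 h 12 min 59 s frame 9, i.e. 00:12:59;09.

00:12:59;09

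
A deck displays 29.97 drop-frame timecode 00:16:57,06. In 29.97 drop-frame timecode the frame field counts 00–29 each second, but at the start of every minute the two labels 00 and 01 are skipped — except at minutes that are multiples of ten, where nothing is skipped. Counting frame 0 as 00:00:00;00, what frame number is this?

Complete 10-minute blocks: 1, each 17982 frames → 17982.
Remaining 6 whole minutes in the current block: 1800 + 5 × 1798 = 10790 frames.
Within the current minute: 57 × 30 + 6 − 2 = 1714 (labels ;00/;01 skipped at this minute). Total = 17982 + 10790 + 1714 = 30486.

30486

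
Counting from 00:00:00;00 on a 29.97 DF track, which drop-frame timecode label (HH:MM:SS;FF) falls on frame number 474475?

Each 10-minute DF block holds 10 × 60 × 30 − 9 × 2 = 17982 frames. 474475 ÷ 17982 → 26 full blocks, remainder 6943.
Within the partial block the first minute is 1800 frames and each further minute 1798, so 3 further minute boundaries passed. Total skipped labels = 18 × 26 + 2 × 3 = 474.
Non-drop label index = 474475 + 474 = 474949; at 30 labels/s that is 04:23:51:19, i.e. DF 04:23:51;19.

04:23:51;19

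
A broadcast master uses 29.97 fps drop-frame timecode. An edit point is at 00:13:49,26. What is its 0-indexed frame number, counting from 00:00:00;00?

24872

As if non-drop at 30 labels/s: (0 × 3600 + 13 × 60 + 49) × 30 + 26 = 24896.
Minute boundaries passed: 13; those not divisible by 10: 13 − 1 = 12; dropped labels = 2 × 12 = 24.
Actual frame index = 24896 − 24 = 24872.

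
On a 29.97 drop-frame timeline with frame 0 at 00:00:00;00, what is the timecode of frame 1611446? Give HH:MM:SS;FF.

14:56:08;20

Each 10-minute DF block holds 10 × 60 × 30 − 9 × 2 = 17982 frames. 1611446 ÷ 17982 → 89 full blocks, remainder 11048.
Within the partial block the first minute is 1800 frames and each further minute 1798, so 6 further minute boundaries passed. Total skipped labels = 18 × 89 + 2 × 6 = 1614.
Non-drop label index = 1611446 + 1614 = 1613060; at 30 labels/s that is 14:56:08:20, i.e. DF 14:56:08;20.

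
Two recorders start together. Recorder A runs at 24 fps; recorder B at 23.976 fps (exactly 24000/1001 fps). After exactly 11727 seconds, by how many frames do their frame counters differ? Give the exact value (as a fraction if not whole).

A emits 24 × 11727 = 281448 frames; B emits 24000/1001 × 11727 = 281448000/1001.
Difference = 281448/1001 frames (≈ 281.1668); B is behind A.

281448/1001 frames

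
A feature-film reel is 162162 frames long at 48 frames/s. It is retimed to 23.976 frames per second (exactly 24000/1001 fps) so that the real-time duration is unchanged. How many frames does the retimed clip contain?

Target frames = source frames × (target rate / source rate) = 162162 × (24000/1001)/(48) = 162162 × 500/1001 = 81000.

81000 frames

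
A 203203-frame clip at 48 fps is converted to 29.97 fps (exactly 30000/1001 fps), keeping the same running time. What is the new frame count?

Target frames = source frames × (target rate / source rate) = 203203 × (30000/1001)/(48) = 203203 × 625/1001 = 126875.

126875 frames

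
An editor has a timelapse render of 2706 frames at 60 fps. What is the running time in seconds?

45.1 seconds

Running time = 2706 / (60) = 45.1 s.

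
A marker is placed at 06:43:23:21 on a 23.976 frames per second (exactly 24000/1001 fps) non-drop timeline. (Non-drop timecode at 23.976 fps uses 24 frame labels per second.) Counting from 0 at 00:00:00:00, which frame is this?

Total seconds to the label: (6 × 3600 + 43 × 60 + 23) = 24203.
Frame index = 24203 × 24 + 21 = 580893.

frame 580893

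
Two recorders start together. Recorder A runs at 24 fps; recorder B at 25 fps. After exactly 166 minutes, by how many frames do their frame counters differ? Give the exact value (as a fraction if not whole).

9960 frames

166 min = 9960 s.
A emits 24 × 9960 = 239040 frames; B emits 25 × 9960 = 249000.
Difference = 9960 frames; B is ahead of A.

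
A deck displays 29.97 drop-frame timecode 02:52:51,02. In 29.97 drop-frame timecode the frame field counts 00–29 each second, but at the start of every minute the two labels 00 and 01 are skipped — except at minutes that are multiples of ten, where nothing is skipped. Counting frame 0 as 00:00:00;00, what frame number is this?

310822

Complete 10-minute blocks: 17, each 17982 frames → 305694.
Remaining 2 whole minutes in the current block: 1800 + 1 × 1798 = 3598 frames.
Within the current minute: 51 × 30 + 2 − 2 = 1530 (labels ;00/;01 skipped at this minute). Total = 305694 + 3598 + 1530 = 310822.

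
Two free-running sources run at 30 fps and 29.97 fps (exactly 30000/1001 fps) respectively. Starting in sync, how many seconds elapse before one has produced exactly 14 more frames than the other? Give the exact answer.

The gap grows by |30000/1001 − 30| = 30/1001 frames per second.
Time for a 14-frame gap: 14 ÷ (30/1001) = 7007/15 s.

7007/15 seconds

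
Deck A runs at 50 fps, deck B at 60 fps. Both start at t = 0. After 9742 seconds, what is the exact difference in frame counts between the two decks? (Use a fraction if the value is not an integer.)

A emits 50 × 9742 = 487100 frames; B emits 60 × 9742 = 584520.
Difference = 97420 frames; B is ahead of A.

97420 frames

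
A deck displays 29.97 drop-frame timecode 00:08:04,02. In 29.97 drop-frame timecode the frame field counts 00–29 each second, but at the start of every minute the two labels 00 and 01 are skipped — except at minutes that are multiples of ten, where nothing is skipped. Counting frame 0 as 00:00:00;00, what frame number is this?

14506

Complete 10-minute blocks: 0, each 17982 frames → 0.
Remaining 8 whole minutes in the current block: 1800 + 7 × 1798 = 14386 frames.
Within the current minute: 4 × 30 + 2 − 2 = 120 (labels ;00/;01 skipped at this minute). Total = 0 + 14386 + 120 = 14506.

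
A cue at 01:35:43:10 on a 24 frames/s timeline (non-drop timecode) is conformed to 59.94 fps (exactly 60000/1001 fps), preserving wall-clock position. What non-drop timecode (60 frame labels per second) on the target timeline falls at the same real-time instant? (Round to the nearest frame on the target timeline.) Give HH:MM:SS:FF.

Source frame index: (1×3600 + 35×60 + 43) × 24 + 10 = 137842.
Real time: 137842 / (24) = 68921/12 s.
Target frame: (68921/12) × (60000/1001) = 344605000/1001 ≈ 344260.739 → 344261.
At 60 labels/s: frame 344261 → 01:35:37:41.

01:35:37:41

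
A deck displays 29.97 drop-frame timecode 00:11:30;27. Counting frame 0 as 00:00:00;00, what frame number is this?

As if non-drop at 30 labels/s: (0 × 3600 + 11 × 60 + 30) × 30 + 27 = 20727.
Minute boundaries passed: 11; those not divisible by 10: 11 − 1 = 10; dropped labels = 2 × 10 = 20.
Actual frame index = 20727 − 20 = 20707.

20707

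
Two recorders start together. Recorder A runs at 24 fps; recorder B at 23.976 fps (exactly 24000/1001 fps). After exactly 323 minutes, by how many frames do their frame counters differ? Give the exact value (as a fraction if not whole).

323 min = 19380 s.
A emits 24 × 19380 = 465120 frames; B emits 24000/1001 × 19380 = 465120000/1001.
Difference = 465120/1001 frames (≈ 464.6553); B is behind A.

465120/1001 frames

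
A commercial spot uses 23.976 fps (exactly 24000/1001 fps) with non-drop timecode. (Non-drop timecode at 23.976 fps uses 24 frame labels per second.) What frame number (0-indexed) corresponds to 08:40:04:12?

frame 748908

Total seconds to the label: (8 × 3600 + 40 × 60 + 4) = 31204.
Frame index = 31204 × 24 + 12 = 748908.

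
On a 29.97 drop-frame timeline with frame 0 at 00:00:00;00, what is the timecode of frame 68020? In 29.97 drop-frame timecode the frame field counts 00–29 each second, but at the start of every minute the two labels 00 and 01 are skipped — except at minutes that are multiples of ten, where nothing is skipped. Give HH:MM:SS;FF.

Each 10-minute DF block holds 10 × 60 × 30 − 9 × 2 = 17982 frames. 68020 ÷ 17982 → 3 full blocks, remainder 14074.
Within the partial block the first minute is 1800 frames and each further minute 1798, so 7 further minute boundaries passed. Total skipped labels = 18 × 3 + 2 × 7 = 68.
Non-drop label index = 68020 + 68 = 68088; at 30 labels/s that is 00:37:49:18, i.e. DF 00:37:49;18.

00:37:49;18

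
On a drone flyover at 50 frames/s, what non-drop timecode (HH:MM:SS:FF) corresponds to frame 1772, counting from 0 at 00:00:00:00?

00:00:35:22

1772 ÷ 50 = 35 full seconds, remainder 22 frames.
35 s = 0 h 0 min 35 s.
Timecode: 00:00:35:22.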